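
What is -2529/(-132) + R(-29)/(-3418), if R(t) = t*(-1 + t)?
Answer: 1421547/75196 ≈ 18.905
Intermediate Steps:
-2529/(-132) + R(-29)/(-3418) = -2529/(-132) - 29*(-1 - 29)/(-3418) = -2529*(-1/132) - 29*(-30)*(-1/3418) = 843/44 + 870*(-1/3418) = 843/44 - 435/1709 = 1421547/75196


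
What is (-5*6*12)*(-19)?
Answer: 6840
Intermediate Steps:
(-5*6*12)*(-19) = -30*12*(-19) = -360*(-19) = 6840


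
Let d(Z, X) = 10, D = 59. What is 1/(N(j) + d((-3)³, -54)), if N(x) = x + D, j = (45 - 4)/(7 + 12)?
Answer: 19/1352 ≈ 0.014053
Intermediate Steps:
j = 41/19 ≈ 2.1579
N(x) = 59 + x (N(x) = x + 59 = 59 + x)
1/(N(j) + d((-3)³, -54)) = 1/((59 + 41/19) + 10) = 1/(1162/19 + 10) = 1/(1352/19) = 19/1352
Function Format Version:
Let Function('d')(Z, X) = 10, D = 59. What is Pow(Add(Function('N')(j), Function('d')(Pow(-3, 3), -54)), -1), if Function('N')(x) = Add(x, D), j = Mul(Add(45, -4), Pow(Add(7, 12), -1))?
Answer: Rational(19, 1352) ≈ 0.014053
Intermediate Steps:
j = Rational(41, 19) (j = Mul(41, Pow(19, -1)) = Mul(41, Rational(1, 19)) = Rational(41, 19) ≈ 2.1579)
Function('N')(x) = Add(59, x) (Function('N')(x) = Add(x, 59) = Add(59, x))
Pow(Add(Function('N')(j), Function('d')(Pow(-3, 3), -54)), -1) = Pow(Add(Add(59, Rational(41, 19)), 10), -1) = Pow(Add(Rational(1162, 19), 10), -1) = Pow(Rational(1352, 19), -1) = Rational(19, 1352)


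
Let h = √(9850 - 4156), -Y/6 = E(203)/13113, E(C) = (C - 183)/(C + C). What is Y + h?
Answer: -20/887313 + √5694 ≈ 75.459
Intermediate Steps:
E(C) = (-183 + C)/(2*C) (E(C) = (-183 + C)/((2*C)) = (-183 + C)*(1/(2*C)) = (-183 + C)/(2*C))
Y = -20/887313 (Y = -6*(½)*(-183 + 203)/203/13113 = -6*(½)*(1/203)*20/13113 = -60/(203*13113) = -6*10/2661939 = -20/887313 ≈ -2.2540e-5)
h = √5694 ≈ 75.459
Y + h = -20/887313 + √5694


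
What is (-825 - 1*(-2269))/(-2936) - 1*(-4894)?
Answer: 3591835/734 ≈ 4893.5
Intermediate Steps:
(-825 - 1*(-2269))/(-2936) - 1*(-4894) = (-825 + 2269)*(-1/2936) + 4894 = 1444*(-1/2936) + 4894 = -361/734 + 4894 = 3591835/734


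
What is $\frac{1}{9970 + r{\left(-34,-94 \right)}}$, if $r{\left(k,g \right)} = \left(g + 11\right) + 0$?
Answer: $\frac{1}{9887} \approx 0.00010114$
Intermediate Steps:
$r{\left(k,g \right)} = 11 + g$ ($r{\left(k,g \right)} = \left(11 + g\right) + 0 = 11 + g$)
$\frac{1}{9970 + r{\left(-34,-94 \right)}} = \frac{1}{9970 + \left(11 - 94\right)} = \frac{1}{9970 - 83} = \frac{1}{9887}$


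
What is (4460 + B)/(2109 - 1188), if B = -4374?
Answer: 86/921 ≈ 0.093377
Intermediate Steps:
(4460 + B)/(2109 - 1188) = (4460 - 4374)/(2109 - 1188) = 86/921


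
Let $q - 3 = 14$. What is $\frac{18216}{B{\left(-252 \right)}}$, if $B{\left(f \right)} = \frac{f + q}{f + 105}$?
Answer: $\frac{2677752}{235} \approx 11395.0$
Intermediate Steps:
$q = 17$ ($q = 3 + 14 = 17$)
$B{\left(f \right)} = \frac{17 + f}{105 + f}$ ($B{\left(f \right)} = \frac{f + 17}{f + 105} = \frac{17 + f}{105 + f}$)
$\frac{18216}{B{\left(-252 \right)}} = \frac{18216}{\frac{1}{105 - 252} \left(17 - 252\right)} = \frac{18216}{\frac{1}{-147} \left(-235\right)} = \frac{18216}{\left(- \frac{1}{147}\right) \left(-235\right)} = \frac{18216}{\frac{235}{147}} = 18216 \cdot \frac{147}{235} = \frac{2677752}{235}$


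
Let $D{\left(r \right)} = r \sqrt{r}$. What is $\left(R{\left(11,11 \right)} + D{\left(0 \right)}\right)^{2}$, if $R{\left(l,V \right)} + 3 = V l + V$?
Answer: $16641$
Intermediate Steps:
$D{\left(r \right)} = r^{\frac{3}{2}}$
$R{\left(l,V \right)} = -3 + V + V l$ ($R{\left(l,V \right)} = -3 + \left(V l + V\right) = -3 + \left(V + V l\right) = -3 + V + V l$)
$\left(R{\left(11,11 \right)} + D{\left(0 \right)}\right)^{2} = \left(\left(-3 + 11 + 11 \cdot 11\right) + 0^{\frac{3}{2}}\right)^{2} = \left(\left(-3 + 11 + 121\right) + 0\right)^{2} = \left(129 + 0\right)^{2} = 129^{2} = 16641$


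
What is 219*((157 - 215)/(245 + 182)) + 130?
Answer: 42808/427 ≈ 100.25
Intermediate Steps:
219*((157 - 215)/(245 + 182)) + 130 = 219*(-58/427) + 130 = -12702/427 + 130 = 42808/427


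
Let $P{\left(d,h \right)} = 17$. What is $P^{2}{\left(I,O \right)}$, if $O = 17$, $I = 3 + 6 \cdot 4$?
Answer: $289$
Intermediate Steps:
$I = 27$ ($I = 3 + 24 = 27$)
$P^{2}{\left(I,O \right)} = 17^{2} = 289$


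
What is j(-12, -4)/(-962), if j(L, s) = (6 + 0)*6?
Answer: -18/481 ≈ -0.037422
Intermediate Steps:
j(L, s) = 36 (j(L, s) = 6*6 = 36)
j(-12, -4)/(-962) = 36/(-962) = 36*(-1/962) = -18/481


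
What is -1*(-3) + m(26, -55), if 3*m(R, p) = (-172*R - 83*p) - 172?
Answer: -70/3 ≈ -23.333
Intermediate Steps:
m(R, p) = -172/3 - 172*R/3 - 83*p/3 (m(R, p) = ((-172*R - 83*p) - 172)/3 = (-172 - 172*R - 83*p)/3 = -172/3 - 172*R/3 - 83*p/3)
-1*(-3) + m(26, -55) = -1*(-3) + (-172/3 - 172/3*26 - 83/3*(-55)) = 3 + (-172/3 - 4472/3 + 4565/3) = 3 - 79/3 = -70/3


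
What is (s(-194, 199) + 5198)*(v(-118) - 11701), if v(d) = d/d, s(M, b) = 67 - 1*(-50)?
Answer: -62185500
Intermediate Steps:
s(M, b) = 117 (s(M, b) = 67 + 50 = 117)
v(d) = 1
(s(-194, 199) + 5198)*(v(-118) - 11701) = (117 + 5198)*(1 - 11701) = 5315*(-11700) = -62185500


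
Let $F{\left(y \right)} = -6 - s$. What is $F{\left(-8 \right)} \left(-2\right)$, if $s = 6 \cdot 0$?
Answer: $12$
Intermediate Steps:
$s = 0$
$F{\left(y \right)} = -6$ ($F{\left(y \right)} = -6 - 0 = -6 + 0 = -6$)
$F{\left(-8 \right)} \left(-2\right) = \left(-6\right) \left(-2\right) = 12$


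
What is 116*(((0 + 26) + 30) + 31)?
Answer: 10092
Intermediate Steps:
116*(((0 + 26) + 30) + 31) = 116*((26 + 30) + 31) = 116*(56 + 31) = 116*87 = 10092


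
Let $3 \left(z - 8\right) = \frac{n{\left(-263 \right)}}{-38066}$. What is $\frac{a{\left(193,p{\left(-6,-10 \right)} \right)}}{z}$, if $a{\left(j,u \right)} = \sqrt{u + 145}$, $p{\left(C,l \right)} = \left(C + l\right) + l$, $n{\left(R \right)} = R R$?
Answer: $\frac{114198 \sqrt{119}}{844415} \approx 1.4753$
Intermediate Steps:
$n{\left(R \right)} = R^{2}$
$p{\left(C,l \right)} = C + 2 l$
$a{\left(j,u \right)} = \sqrt{145 + u}$
$z = \frac{844415}{114198}$ ($z = 8 + \frac{\left(-263\right)^{2} \frac{1}{-38066}}{3} = 8 + \frac{69169 \left(- \frac{1}{38066}\right)}{3} = 8 + \frac{1}{3} \left(- \frac{69169}{38066}\right) = 8 - \frac{69169}{114198} = \frac{844415}{114198} \approx 7.3943$)
$\frac{a{\left(193,p{\left(-6,-10 \right)} \right)}}{z} = \frac{\sqrt{145 + \left(-6 + 2 \left(-10\right)\right)}}{\frac{844415}{114198}} = \sqrt{145 - 26} \cdot \frac{114198}{844415} = \sqrt{119} \cdot \frac{114198}{844415} = \frac{114198 \sqrt{119}}{844415}$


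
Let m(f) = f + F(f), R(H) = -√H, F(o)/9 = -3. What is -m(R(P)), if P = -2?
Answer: 27 + I*√2 ≈ 27.0 + 1.4142*I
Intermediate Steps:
F(o) = -27 (F(o) = 9*(-3) = -27)
m(f) = -27 + f (m(f) = f - 27 = -27 + f)
-m(R(P)) = -(-27 - √(-2)) = -(-27 - I*√2) = 27 + I*√2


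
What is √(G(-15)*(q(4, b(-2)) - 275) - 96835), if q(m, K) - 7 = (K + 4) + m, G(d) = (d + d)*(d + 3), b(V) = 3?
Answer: I*√189355 ≈ 435.15*I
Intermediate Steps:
G(d) = 2*d*(3 + d) (G(d) = (2*d)*(3 + d) = 2*d*(3 + d))
q(m, K) = 11 + K + m (q(m, K) = 7 + ((K + 4) + m) = 7 + ((4 + K) + m) = 7 + (4 + K + m) = 11 + K + m)
√(G(-15)*(q(4, b(-2)) - 275) - 96835) = √((2*(-15)*(3 - 15))*((11 + 3 + 4) - 275) - 96835) = √((2*(-15)*(-12))*(18 - 275) - 96835) = √(360*(-257) - 96835) = √(-92520 - 96835) = √(-189355) = I*√189355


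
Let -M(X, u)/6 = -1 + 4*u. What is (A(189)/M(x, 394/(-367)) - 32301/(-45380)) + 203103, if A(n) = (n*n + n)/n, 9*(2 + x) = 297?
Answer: 53726580078289/264520020 ≈ 2.0311e+5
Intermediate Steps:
x = 31 (x = -2 + (⅑)*297 = -2 + 33 = 31)
A(n) = (n + n²)/n (A(n) = (n² + n)/n = (n + n²)/n)
M(X, u) = 6 - 24*u (M(X, u) = -6*(-1 + 4*u) = 6 - 24*u)
(A(189)/M(x, 394/(-367)) - 32301/(-45380)) + 203103 = ((1 + 189)/(6 - 9456/(-367)) - 32301/(-45380)) + 203103 = (190/(6 - 9456*(-1)/367) - 32301*(-1/45380)) + 203103 = (190/(6 - 24*(-394/367)) + 32301/45380) + 203103 = (190/(6 + 9456/367) + 32301/45380) + 203103 = (190/(11658/367) + 32301/45380) + 203103 = (190*(367/11658) + 32301/45380) + 203103 = (34865/5829 + 32301/45380) + 203103 = 1770456229/264520020 + 203103 = 53726580078289/264520020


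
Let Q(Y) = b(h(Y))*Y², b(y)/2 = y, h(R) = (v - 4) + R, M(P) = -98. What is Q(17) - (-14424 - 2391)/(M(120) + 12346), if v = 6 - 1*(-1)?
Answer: 141603695/12248 ≈ 11561.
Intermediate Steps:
v = 7 (v = 6 + 1 = 7)
h(R) = 3 + R (h(R) = (7 - 4) + R = 3 + R)
b(y) = 2*y
Q(Y) = Y²*(6 + 2*Y) (Q(Y) = (2*(3 + Y))*Y² = (6 + 2*Y)*Y² = Y²*(6 + 2*Y))
Q(17) - (-14424 - 2391)/(M(120) + 12346) = 2*17²*(3 + 17) - (-14424 - 2391)/(-98 + 12346) = 2*289*20 - (-16815)/12248 = 11560 - (-16815)/12248 = 11560 - 1*(-16815/12248) = 11560 + 16815/12248 = 141603695/12248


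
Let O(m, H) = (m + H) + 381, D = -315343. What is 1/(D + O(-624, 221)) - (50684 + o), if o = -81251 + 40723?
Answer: -3202846941/315365 ≈ -10156.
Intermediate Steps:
O(m, H) = 381 + H + m (O(m, H) = (H + m) + 381 = 381 + H + m)
o = -40528
1/(D + O(-624, 221)) - (50684 + o) = 1/(-315343 + (381 + 221 - 624)) - (50684 - 40528) = 1/(-315343 - 22) - 1*10156 = 1/(-315365) - 10156 = -1/315365 - 10156 = -3202846941/315365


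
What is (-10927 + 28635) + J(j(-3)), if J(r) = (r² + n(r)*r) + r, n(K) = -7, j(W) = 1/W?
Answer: 159391/9 ≈ 17710.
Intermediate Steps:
J(r) = r² - 6*r (J(r) = (r² - 7*r) + r = r² - 6*r)
(-10927 + 28635) + J(j(-3)) = (-10927 + 28635) + (-6 + 1/(-3))/(-3) = 17708 - (-6 - ⅓)/3 = 17708 - ⅓*(-19/3) = 17708 + 19/9 = 159391/9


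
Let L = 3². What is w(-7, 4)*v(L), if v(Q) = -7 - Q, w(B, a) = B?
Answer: 112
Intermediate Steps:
L = 9
w(-7, 4)*v(L) = -7*(-7 - 1*9) = -7*(-7 - 9) = -7*(-16) = 112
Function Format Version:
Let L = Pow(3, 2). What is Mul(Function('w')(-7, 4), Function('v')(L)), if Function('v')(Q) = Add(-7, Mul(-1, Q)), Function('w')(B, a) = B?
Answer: 112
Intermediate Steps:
L = 9
Mul(Function('w')(-7, 4), Function('v')(L)) = Mul(-7, Add(-7, Mul(-1, 9))) = Mul(-7, Add(-7, -9)) = Mul(-7, -16) = 112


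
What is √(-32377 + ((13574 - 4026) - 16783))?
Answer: 2*I*√9903 ≈ 199.03*I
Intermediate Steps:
√(-32377 + ((13574 - 4026) - 16783)) = √(-32377 + (9548 - 16783)) = √(-32377 - 7235) = √(-39612) = 2*I*√9903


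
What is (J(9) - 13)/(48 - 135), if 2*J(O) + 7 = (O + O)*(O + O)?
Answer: -97/58 ≈ -1.6724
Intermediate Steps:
J(O) = -7/2 + 2*O² (J(O) = -7/2 + ((O + O)*(O + O))/2 = -7/2 + ((2*O)*(2*O))/2 = -7/2 + (4*O²)/2 = -7/2 + 2*O²)
(J(9) - 13)/(48 - 135) = ((-7/2 + 2*9²) - 13)/(48 - 135) = ((-7/2 + 2*81) - 13)/(-87) = ((-7/2 + 162) - 13)*(-1/87) = (317/2 - 13)*(-1/87) = (291/2)*(-1/87) = -97/58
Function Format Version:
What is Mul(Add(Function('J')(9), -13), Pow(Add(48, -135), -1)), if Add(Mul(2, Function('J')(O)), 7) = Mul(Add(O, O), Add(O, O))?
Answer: Rational(-97, 58) ≈ -1.6724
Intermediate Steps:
Function('J')(O) = Add(Rational(-7, 2), Mul(2, Pow(O, 2))) (Function('J')(O) = Add(Rational(-7, 2), Mul(Rational(1, 2), Mul(Add(O, O), Add(O, O)))) = Add(Rational(-7, 2), Mul(Rational(1, 2), Mul(Mul(2, O), Mul(2, O)))) = Add(Rational(-7, 2), Mul(Rational(1, 2), Mul(4, Pow(O, 2)))) = Add(Rational(-7, 2), Mul(2, Pow(O, 2))))
Mul(Add(Function('J')(9), -13), Pow(Add(48, -135), -1)) = Mul(Add(Add(Rational(-7, 2), Mul(2, Pow(9, 2))), -13), Pow(Add(48, -135), -1)) = Mul(Add(Add(Rational(-7, 2), Mul(2, 81)), -13), Pow(-87, -1)) = Mul(Add(Add(Rational(-7, 2), 162), -13), Rational(-1, 87)) = Mul(Add(Rational(317, 2), -13), Rational(-1, 87)) = Mul(Rational(291, 2), Rational(-1, 87)) = Rational(-97, 58)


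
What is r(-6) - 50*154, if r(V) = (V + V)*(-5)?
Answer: -7640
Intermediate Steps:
r(V) = -10*V (r(V) = (2*V)*(-5) = -10*V)
r(-6) - 50*154 = -10*(-6) - 50*154 = 60 - 7700 = -7640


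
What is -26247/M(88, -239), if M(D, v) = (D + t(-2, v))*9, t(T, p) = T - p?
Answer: -673/75 ≈ -8.9733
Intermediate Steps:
M(D, v) = -18 - 9*v + 9*D (M(D, v) = (D + (-2 - v))*9 = (-2 + D - v)*9 = -18 - 9*v + 9*D)
-26247/M(88, -239) = -26247/(-18 - 9*(-239) + 9*88) = -26247/(-18 + 2151 + 792) = -26247/2925 = -26247*1/2925 = -673/75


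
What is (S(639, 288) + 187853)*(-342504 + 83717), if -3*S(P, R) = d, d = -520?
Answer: -145976312173/3 ≈ -4.8659e+10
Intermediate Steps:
S(P, R) = 520/3 (S(P, R) = -⅓*(-520) = 520/3)
(S(639, 288) + 187853)*(-342504 + 83717) = (520/3 + 187853)*(-342504 + 83717) = (564079/3)*(-258787) = -145976312173/3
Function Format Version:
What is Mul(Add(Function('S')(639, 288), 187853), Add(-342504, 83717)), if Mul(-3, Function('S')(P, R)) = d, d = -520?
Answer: Rational(-145976312173, 3) ≈ -4.8659e+10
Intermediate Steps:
Function('S')(P, R) = Rational(520, 3) (Function('S')(P, R) = Mul(Rational(-1, 3), -520) = Rational(520, 3))
Mul(Add(Function('S')(639, 288), 187853), Add(-342504, 83717)) = Mul(Add(Rational(520, 3), 187853), Add(-342504, 83717)) = Mul(Rational(564079, 3), -258787) = Rational(-145976312173, 3)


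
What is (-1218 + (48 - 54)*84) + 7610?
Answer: 5888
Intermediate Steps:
(-1218 + (48 - 54)*84) + 7610 = (-1218 - 6*84) + 7610 = (-1218 - 504) + 7610 = -1722 + 7610 = 5888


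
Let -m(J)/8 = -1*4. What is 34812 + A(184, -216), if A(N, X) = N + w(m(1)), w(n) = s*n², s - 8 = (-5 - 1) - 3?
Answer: 33972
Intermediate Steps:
s = -1 (s = 8 + ((-5 - 1) - 3) = 8 + (-6 - 3) = 8 - 9 = -1)
m(J) = 32 (m(J) = -(-8)*4 = -8*(-4) = 32)
w(n) = -n²
A(N, X) = -1024 + N (A(N, X) = N - 1*32² = N - 1*1024 = N - 1024 = -1024 + N)
34812 + A(184, -216) = 34812 + (-1024 + 184) = 34812 - 840 = 33972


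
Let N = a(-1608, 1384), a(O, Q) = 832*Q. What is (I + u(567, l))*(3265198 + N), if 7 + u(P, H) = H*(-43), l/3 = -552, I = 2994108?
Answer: 13538507345974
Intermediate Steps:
l = -1656 (l = 3*(-552) = -1656)
u(P, H) = -7 - 43*H (u(P, H) = -7 + H*(-43) = -7 - 43*H)
N = 1151488 (N = 832*1384 = 1151488)
(I + u(567, l))*(3265198 + N) = (2994108 + (-7 - 43*(-1656)))*(3265198 + 1151488) = (2994108 + (-7 + 71208))*4416686 = (2994108 + 71201)*4416686 = 3065309*4416686 = 13538507345974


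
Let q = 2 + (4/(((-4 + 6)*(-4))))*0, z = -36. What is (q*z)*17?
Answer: -1224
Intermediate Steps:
q = 2 (q = 2 + (4/((2*(-4))))*0 = 2 + (4/(-8))*0 = 2 + (4*(-1/8))*0 = 2 - 1/2*0 = 2 + 0 = 2)
(q*z)*17 = (2*(-36))*17 = -72*17 = -1224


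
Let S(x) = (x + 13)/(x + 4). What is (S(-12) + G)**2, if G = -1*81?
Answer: 421201/64 ≈ 6581.3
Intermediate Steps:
S(x) = (13 + x)/(4 + x)
G = -81
(S(-12) + G)**2 = ((13 - 12)/(4 - 12) - 81)**2 = (1/(-8) - 81)**2 = (-1/8*1 - 81)**2 = (-1/8 - 81)**2 = (-649/8)**2 = 421201/64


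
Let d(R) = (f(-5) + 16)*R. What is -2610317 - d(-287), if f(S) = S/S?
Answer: -2605438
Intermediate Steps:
f(S) = 1
d(R) = 17*R (d(R) = (1 + 16)*R = 17*R)
-2610317 - d(-287) = -2610317 - 17*(-287) = -2610317 - 1*(-4879) = -2610317 + 4879 = -2605438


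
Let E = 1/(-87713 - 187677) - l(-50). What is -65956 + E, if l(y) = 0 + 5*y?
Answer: -18094775341/275390 ≈ -65706.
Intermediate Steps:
l(y) = 5*y
E = 68847499/275390 (E = 1/(-87713 - 187677) - 5*(-50) = 1/(-275390) - 1*(-250) = -1/275390 + 250 = 68847499/275390 ≈ 250.00)
-65956 + E = -65956 + 68847499/275390 = -18094775341/275390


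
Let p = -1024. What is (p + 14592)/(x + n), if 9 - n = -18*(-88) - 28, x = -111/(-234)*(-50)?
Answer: -264576/30629 ≈ -8.6381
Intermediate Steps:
x = -925/39 (x = -111*(-1/234)*(-50) = (37/78)*(-50) = -925/39 ≈ -23.718)
n = -1547 (n = 9 - (-18*(-88) - 28) = 9 - (1584 - 28) = 9 - 1*1556 = 9 - 1556 = -1547)
(p + 14592)/(x + n) = (-1024 + 14592)/(-925/39 - 1547) = 13568/(-61258/39) = 13568*(-39/61258) = -264576/30629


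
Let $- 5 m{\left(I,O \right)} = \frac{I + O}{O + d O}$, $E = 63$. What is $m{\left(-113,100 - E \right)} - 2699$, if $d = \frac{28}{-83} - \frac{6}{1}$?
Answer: $- \frac{221202853}{81955} \approx -2699.1$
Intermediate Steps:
$d = - \frac{526}{83}$ ($d = 28 \left(- \frac{1}{83}\right) - 6 = - \frac{28}{83} - 6 = - \frac{526}{83} \approx -6.3373$)
$m{\left(I,O \right)} = \frac{83 \left(I + O\right)}{2215 O}$ ($m{\left(I,O \right)} = - \frac{\left(I + O\right) \frac{1}{O - \frac{526 O}{83}}}{5} = - \frac{\left(I + O\right) \frac{1}{\left(- \frac{443}{83}\right) O}}{5} = - \frac{\left(I + O\right) \left(- \frac{83}{443 O}\right)}{5} = - \frac{\left(- \frac{83}{443}\right) \frac{1}{O} \left(I + O\right)}{5} = \frac{83 \left(I + O\right)}{2215 O}$)
$m{\left(-113,100 - E \right)} - 2699 = \frac{83 \left(-113 + \left(100 - 63\right)\right)}{2215 \left(100 - 63\right)} - 2699 = \frac{83 \left(-113 + 37\right)}{2215 \cdot 37} - 2699 = \frac{83}{2215} \cdot \frac{1}{37} \left(-76\right) - 2699 = - \frac{6308}{81955} - 2699 = - \frac{221202853}{81955}$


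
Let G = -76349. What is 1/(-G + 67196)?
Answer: 1/143545 ≈ 6.9665e-6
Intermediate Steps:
1/(-G + 67196) = 1/(-1*(-76349) + 67196) = 1/(76349 + 67196) = 1/143545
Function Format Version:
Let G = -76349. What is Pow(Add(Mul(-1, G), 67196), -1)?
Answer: Rational(1, 143545) ≈ 6.9665e-6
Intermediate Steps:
Pow(Add(Mul(-1, G), 67196), -1) = Pow(Add(Mul(-1, -76349), 67196), -1) = Pow(Add(76349, 67196), -1) = Pow(143545, -1) = Rational(1, 143545)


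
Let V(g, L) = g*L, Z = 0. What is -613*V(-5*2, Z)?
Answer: 0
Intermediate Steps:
V(g, L) = L*g
-613*V(-5*2, Z) = -0*(-5*2) = -0*(-10) = -613*0 = 0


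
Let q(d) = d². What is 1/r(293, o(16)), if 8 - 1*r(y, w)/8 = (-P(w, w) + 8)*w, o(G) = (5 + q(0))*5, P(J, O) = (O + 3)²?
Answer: 1/155264 ≈ 6.4406e-6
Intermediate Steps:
P(J, O) = (3 + O)²
o(G) = 25 (o(G) = (5 + 0²)*5 = (5 + 0)*5 = 5*5 = 25)
r(y, w) = 64 - 8*w*(8 - (3 + w)²) (r(y, w) = 64 - 8*(-(3 + w)² + 8)*w = 64 - 8*(8 - (3 + w)²)*w = 64 - 8*w*(8 - (3 + w)²))
1/r(293, o(16)) = 1/(64 - 64*25 + 8*25*(3 + 25)²) = 1/(64 - 1600 + 8*25*28²) = 1/(64 - 1600 + 8*25*784) = 1/(64 - 1600 + 156800) = 1/155264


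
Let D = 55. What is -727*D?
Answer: -39985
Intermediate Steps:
-727*D = -727*55 = -39985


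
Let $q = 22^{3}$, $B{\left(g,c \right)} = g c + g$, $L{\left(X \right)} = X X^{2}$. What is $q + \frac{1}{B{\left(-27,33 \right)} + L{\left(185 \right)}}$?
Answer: $\frac{67409368137}{6330707} \approx 10648.0$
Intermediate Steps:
$L{\left(X \right)} = X^{3}$
$B{\left(g,c \right)} = g + c g$ ($B{\left(g,c \right)} = c g + g = g + c g$)
$q = 10648$
$q + \frac{1}{B{\left(-27,33 \right)} + L{\left(185 \right)}} = 10648 + \frac{1}{- 27 \left(1 + 33\right) + 185^{3}} = 10648 + \frac{1}{\left(-27\right) 34 + 6331625} = 10648 + \frac{1}{-918 + 6331625} = 10648 + \frac{1}{6330707} = \frac{67409368137}{6330707}$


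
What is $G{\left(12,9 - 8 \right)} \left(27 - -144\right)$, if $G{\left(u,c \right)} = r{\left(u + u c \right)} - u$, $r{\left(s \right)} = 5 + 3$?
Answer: $-684$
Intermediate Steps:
$r{\left(s \right)} = 8$
$G{\left(u,c \right)} = 8 - u$
$G{\left(12,9 - 8 \right)} \left(27 - -144\right) = \left(8 - 12\right) \left(27 - -144\right) = \left(8 - 12\right) \left(27 + 144\right) = \left(-4\right) 171 = -684$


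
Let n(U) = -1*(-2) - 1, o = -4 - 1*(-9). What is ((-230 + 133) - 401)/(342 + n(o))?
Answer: -498/343 ≈ -1.4519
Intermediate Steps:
o = 5 (o = -4 + 9 = 5)
n(U) = 1 (n(U) = 2 - 1 = 1)
((-230 + 133) - 401)/(342 + n(o)) = ((-230 + 133) - 401)/(342 + 1) = (-97 - 401)/343 = -498*1/343 = -498/343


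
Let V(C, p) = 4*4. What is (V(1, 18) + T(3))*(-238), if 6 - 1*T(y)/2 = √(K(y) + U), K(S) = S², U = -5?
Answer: -5712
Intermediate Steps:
V(C, p) = 16
T(y) = 12 - 2*√(-5 + y²) (T(y) = 12 - 2*√(y² - 5) = 12 - 2*√(-5 + y²))
(V(1, 18) + T(3))*(-238) = (16 + (12 - 2*√(-5 + 3²)))*(-238) = (16 + (12 - 2*√(-5 + 9)))*(-238) = (16 + (12 - 2*√4))*(-238) = (16 + (12 - 2*2))*(-238) = (16 + (12 - 4))*(-238) = (16 + 8)*(-238) = 24*(-238) = -5712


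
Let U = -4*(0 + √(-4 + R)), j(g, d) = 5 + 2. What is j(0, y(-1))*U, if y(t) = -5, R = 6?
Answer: -28*√2 ≈ -39.598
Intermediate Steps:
j(g, d) = 7
U = -4*√2 (U = -4*(0 + √(-4 + 6)) = -4*(0 + √2) = -4*√2 ≈ -5.6569)
j(0, y(-1))*U = 7*(-4*√2) = -28*√2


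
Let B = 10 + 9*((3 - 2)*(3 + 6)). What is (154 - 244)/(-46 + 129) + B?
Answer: 7463/83 ≈ 89.916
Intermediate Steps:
B = 91 (B = 10 + 9*(1*9) = 10 + 9*9 = 10 + 81 = 91)
(154 - 244)/(-46 + 129) + B = (154 - 244)/(-46 + 129) + 91 = -90/83 + 91 = 7463/83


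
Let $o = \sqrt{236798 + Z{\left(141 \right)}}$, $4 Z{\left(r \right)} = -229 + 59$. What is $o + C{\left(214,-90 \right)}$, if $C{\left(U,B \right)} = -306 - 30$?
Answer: $-336 + \frac{\sqrt{947022}}{2} \approx 150.58$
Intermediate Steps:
$Z{\left(r \right)} = - \frac{85}{2}$ ($Z{\left(r \right)} = \frac{-229 + 59}{4} = \frac{1}{4} \left(-170\right) = - \frac{85}{2}$)
$C{\left(U,B \right)} = -336$
$o = \frac{\sqrt{947022}}{2}$ ($o = \sqrt{236798 - \frac{85}{2}} = \sqrt{\frac{473511}{2}} = \frac{\sqrt{947022}}{2} \approx 486.58$)
$o + C{\left(214,-90 \right)} = \frac{\sqrt{947022}}{2} - 336 = -336 + \frac{\sqrt{947022}}{2}$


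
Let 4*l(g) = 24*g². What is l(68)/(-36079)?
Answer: -27744/36079 ≈ -0.76898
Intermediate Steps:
l(g) = 6*g² (l(g) = (24*g²)/4 = 6*g²)
l(68)/(-36079) = (6*68²)/(-36079) = (6*4624)*(-1/36079) = 27744*(-1/36079) = -27744/36079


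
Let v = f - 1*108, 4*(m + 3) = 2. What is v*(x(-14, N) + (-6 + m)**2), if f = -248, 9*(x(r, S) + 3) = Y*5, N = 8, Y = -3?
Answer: -72179/3 ≈ -24060.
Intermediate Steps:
x(r, S) = -14/3 (x(r, S) = -3 + (-3*5)/9 = -3 + (1/9)*(-15) = -3 - 5/3 = -14/3)
m = -5/2 (m = -3 + (1/4)*2 = -3 + 1/2 = -5/2 ≈ -2.5000)
v = -356 (v = -248 - 1*108 = -248 - 108 = -356)
v*(x(-14, N) + (-6 + m)**2) = -356*(-14/3 + (-6 - 5/2)**2) = -356*(-14/3 + (-17/2)**2) = -356*(-14/3 + 289/4) = -356*811/12 = -72179/3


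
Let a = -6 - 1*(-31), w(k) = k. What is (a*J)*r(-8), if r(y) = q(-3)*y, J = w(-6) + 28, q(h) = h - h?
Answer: 0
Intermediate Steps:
q(h) = 0
a = 25 (a = -6 + 31 = 25)
J = 22 (J = -6 + 28 = 22)
r(y) = 0 (r(y) = 0*y = 0)
(a*J)*r(-8) = (25*22)*0 = 550*0 = 0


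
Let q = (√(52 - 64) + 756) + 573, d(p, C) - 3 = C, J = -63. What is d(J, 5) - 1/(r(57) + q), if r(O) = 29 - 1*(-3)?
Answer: 14817303/1852333 + 2*I*√3/1852333 ≈ 7.9993 + 1.8701e-6*I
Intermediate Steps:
r(O) = 32 (r(O) = 29 + 3 = 32)
d(p, C) = 3 + C
q = 1329 + 2*I*√3 (q = (√(-12) + 756) + 573 = (2*I*√3 + 756) + 573 = (756 + 2*I*√3) + 573 = 1329 + 2*I*√3 ≈ 1329.0 + 3.4641*I)
d(J, 5) - 1/(r(57) + q) = (3 + 5) - 1/(32 + (1329 + 2*I*√3)) = 8 - 1/(1361 + 2*I*√3)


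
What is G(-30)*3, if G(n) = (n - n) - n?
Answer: 90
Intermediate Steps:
G(n) = -n (G(n) = 0 - n = -n)
G(-30)*3 = -1*(-30)*3 = 30*3 = 90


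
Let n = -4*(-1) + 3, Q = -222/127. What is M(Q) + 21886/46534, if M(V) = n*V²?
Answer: 8203335443/375273443 ≈ 21.860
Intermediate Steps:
Q = -222/127 (Q = -222*1/127 = -222/127 ≈ -1.7480)
n = 7 (n = 4 + 3 = 7)
M(V) = 7*V²
M(Q) + 21886/46534 = 7*(-222/127)² + 21886/46534 = 7*(49284/16129) + 21886*(1/46534) = 344988/16129 + 10943/23267 = 8203335443/375273443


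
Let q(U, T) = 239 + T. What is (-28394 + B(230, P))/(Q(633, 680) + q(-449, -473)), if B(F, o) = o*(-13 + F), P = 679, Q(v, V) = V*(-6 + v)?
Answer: 118949/426126 ≈ 0.27914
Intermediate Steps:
(-28394 + B(230, P))/(Q(633, 680) + q(-449, -473)) = (-28394 + 679*(-13 + 230))/(680*(-6 + 633) + (239 - 473)) = (-28394 + 679*217)/(680*627 - 234) = (-28394 + 147343)/(426360 - 234) = 118949/426126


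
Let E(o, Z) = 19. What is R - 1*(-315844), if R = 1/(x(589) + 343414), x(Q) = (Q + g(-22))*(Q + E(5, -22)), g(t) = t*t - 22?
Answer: 310292094169/982422 ≈ 3.1584e+5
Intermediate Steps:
g(t) = -22 + t² (g(t) = t² - 22 = -22 + t²)
x(Q) = (19 + Q)*(462 + Q) (x(Q) = (Q + (-22 + (-22)²))*(Q + 19) = (Q + (-22 + 484))*(19 + Q) = (Q + 462)*(19 + Q) = (462 + Q)*(19 + Q) = (19 + Q)*(462 + Q))
R = 1/982422 (R = 1/((8778 + 589² + 481*589) + 343414) = 1/((8778 + 346921 + 283309) + 343414) = 1/(639008 + 343414) = 1/982422 ≈ 1.0179e-6)
R - 1*(-315844) = 1/982422 - 1*(-315844) = 1/982422 + 315844 = 310292094169/982422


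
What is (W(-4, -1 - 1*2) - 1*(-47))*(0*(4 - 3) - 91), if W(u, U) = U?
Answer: -4004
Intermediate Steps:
(W(-4, -1 - 1*2) - 1*(-47))*(0*(4 - 3) - 91) = ((-1 - 1*2) - 1*(-47))*(0*(4 - 3) - 91) = ((-1 - 2) + 47)*(0*1 - 91) = (-3 + 47)*(0 - 91) = 44*(-91) = -4004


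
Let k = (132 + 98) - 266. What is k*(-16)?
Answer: 576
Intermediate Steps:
k = -36 (k = 230 - 266 = -36)
k*(-16) = -36*(-16) = 576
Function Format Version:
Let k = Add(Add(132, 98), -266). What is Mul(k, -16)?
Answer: 576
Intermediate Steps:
k = -36 (k = Add(230, -266) = -36)
Mul(k, -16) = Mul(-36, -16) = 576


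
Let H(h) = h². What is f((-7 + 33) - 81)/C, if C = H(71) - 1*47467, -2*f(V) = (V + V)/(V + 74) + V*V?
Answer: 57365/1612188 ≈ 0.035582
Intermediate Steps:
f(V) = -V²/2 - V/(74 + V) (f(V) = -((V + V)/(V + 74) + V*V)/2 = -((2*V)/(74 + V) + V²)/2 = -(2*V/(74 + V) + V²)/2 = -(V² + 2*V/(74 + V))/2 = -V²/2 - V/(74 + V))
C = -42426 (C = 71² - 1*47467 = 5041 - 47467 = -42426)
f((-7 + 33) - 81)/C = -((-7 + 33) - 81)*(2 + ((-7 + 33) - 81)² + 74*((-7 + 33) - 81))/(148 + 2*((-7 + 33) - 81))/(-42426) = -(26 - 81)*(2 + (26 - 81)² + 74*(26 - 81))/(148 + 2*(26 - 81))*(-1/42426) = -1*(-55)*(2 + (-55)² + 74*(-55))/(148 + 2*(-55))*(-1/42426) = -1*(-55)*(2 + 3025 - 4070)/(148 - 110)*(-1/42426) = -1*(-55)*(-1043)/38*(-1/42426) = -1*(-55)*1/38*(-1043)*(-1/42426) = -57365/38*(-1/42426) = 57365/1612188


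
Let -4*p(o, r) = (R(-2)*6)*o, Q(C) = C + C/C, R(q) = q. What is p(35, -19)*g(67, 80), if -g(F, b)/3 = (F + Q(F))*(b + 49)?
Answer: -5485725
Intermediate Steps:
Q(C) = 1 + C (Q(C) = C + 1 = 1 + C)
p(o, r) = 3*o (p(o, r) = -(-2*6)*o/4 = -(-3)*o = 3*o)
g(F, b) = -3*(1 + 2*F)*(49 + b) (g(F, b) = -3*(F + (1 + F))*(b + 49) = -3*(1 + 2*F)*(49 + b))
p(35, -19)*g(67, 80) = (3*35)*(-147 - 294*67 - 3*80 - 6*67*80) = 105*(-147 - 19698 - 240 - 32160) = 105*(-52245) = -5485725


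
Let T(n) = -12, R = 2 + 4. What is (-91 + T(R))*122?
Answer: -12566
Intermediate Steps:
R = 6
(-91 + T(R))*122 = (-91 - 12)*122 = -103*122 = -12566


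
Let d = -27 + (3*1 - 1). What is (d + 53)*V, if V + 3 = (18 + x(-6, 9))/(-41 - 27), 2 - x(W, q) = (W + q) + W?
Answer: -1589/17 ≈ -93.471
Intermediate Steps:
x(W, q) = 2 - q - 2*W (x(W, q) = 2 - ((W + q) + W) = 2 - (q + 2*W) = 2 + (-q - 2*W) = 2 - q - 2*W)
V = -227/68 (V = -3 + (18 + (2 - 1*9 - 2*(-6)))/(-41 - 27) = -3 + (18 + (2 - 9 + 12))/(-68) = -3 + (18 + 5)*(-1/68) = -3 + 23*(-1/68) = -3 - 23/68 = -227/68 ≈ -3.3382)
d = -25 (d = -27 + (3 - 1) = -27 + 2 = -25)
(d + 53)*V = (-25 + 53)*(-227/68) = 28*(-227/68) = -1589/17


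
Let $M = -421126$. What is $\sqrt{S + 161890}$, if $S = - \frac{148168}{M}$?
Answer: $\frac{\sqrt{7177696422860702}}{210563} \approx 402.36$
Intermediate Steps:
$S = \frac{74084}{210563}$ ($S = - \frac{148168}{-421126} = \left(-148168\right) \left(- \frac{1}{421126}\right) = \frac{74084}{210563} \approx 0.35184$)
$\sqrt{S + 161890} = \sqrt{\frac{74084}{210563} + 161890} = \sqrt{\frac{34088118154}{210563}} = \frac{\sqrt{7177696422860702}}{210563}$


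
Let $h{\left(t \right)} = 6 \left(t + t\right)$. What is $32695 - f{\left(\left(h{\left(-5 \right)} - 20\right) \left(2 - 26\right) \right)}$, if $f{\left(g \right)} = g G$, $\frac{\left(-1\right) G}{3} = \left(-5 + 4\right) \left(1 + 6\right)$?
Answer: $-7625$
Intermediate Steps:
$h{\left(t \right)} = 12 t$ ($h{\left(t \right)} = 6 \cdot 2 t = 12 t$)
$G = 21$ ($G = - 3 \left(-5 + 4\right) \left(1 + 6\right) = - 3 \left(\left(-1\right) 7\right) = \left(-3\right) \left(-7\right) = 21$)
$f{\left(g \right)} = 21 g$ ($f{\left(g \right)} = g 21 = 21 g$)
$32695 - f{\left(\left(h{\left(-5 \right)} - 20\right) \left(2 - 26\right) \right)} = 32695 - 21 \left(12 \left(-5\right) - 20\right) \left(2 - 26\right) = 32695 - 21 \left(-60 - 20\right) \left(-24\right) = 32695 - 21 \left(\left(-80\right) \left(-24\right)\right) = 32695 - 21 \cdot 1920 = 32695 - 40320 = -7625$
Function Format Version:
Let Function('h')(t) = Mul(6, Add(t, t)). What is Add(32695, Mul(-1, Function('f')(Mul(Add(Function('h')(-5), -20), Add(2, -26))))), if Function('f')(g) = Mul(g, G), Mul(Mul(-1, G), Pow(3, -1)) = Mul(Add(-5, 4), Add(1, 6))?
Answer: -7625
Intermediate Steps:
Function('h')(t) = Mul(12, t) (Function('h')(t) = Mul(6, Mul(2, t)) = Mul(12, t))
G = 21 (G = Mul(-3, Mul(Add(-5, 4), Add(1, 6))) = Mul(-3, Mul(-1, 7)) = Mul(-3, -7) = 21)
Function('f')(g) = Mul(21, g) (Function('f')(g) = Mul(g, 21) = Mul(21, g))
Add(32695, Mul(-1, Function('f')(Mul(Add(Function('h')(-5), -20), Add(2, -26))))) = Add(32695, Mul(-1, Mul(21, Mul(Add(Mul(12, -5), -20), Add(2, -26))))) = Add(32695, Mul(-1, Mul(21, Mul(Add(-60, -20), -24)))) = Add(32695, Mul(-1, Mul(21, Mul(-80, -24)))) = Add(32695, Mul(-1, Mul(21, 1920))) = Add(32695, Mul(-1, 40320)) = Add(32695, -40320) = -7625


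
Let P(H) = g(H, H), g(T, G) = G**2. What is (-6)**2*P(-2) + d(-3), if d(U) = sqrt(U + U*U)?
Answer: 144 + sqrt(6) ≈ 146.45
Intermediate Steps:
d(U) = sqrt(U + U**2)
P(H) = H**2
(-6)**2*P(-2) + d(-3) = (-6)**2*(-2)**2 + sqrt(-3*(1 - 3)) = 36*4 + sqrt(-3*(-2)) = 144 + sqrt(6)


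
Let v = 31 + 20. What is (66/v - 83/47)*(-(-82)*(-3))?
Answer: 92742/799 ≈ 116.07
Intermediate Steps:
v = 51
(66/v - 83/47)*(-(-82)*(-3)) = (66/51 - 83/47)*(-(-82)*(-3)) = (66*(1/51) - 83*1/47)*(-1*246) = (22/17 - 83/47)*(-246) = -377/799*(-246) = 92742/799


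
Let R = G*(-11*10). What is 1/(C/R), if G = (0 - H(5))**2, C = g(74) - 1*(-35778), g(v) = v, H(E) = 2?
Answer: -110/8963 ≈ -0.012273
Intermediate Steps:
C = 35852 (C = 74 - 1*(-35778) = 74 + 35778 = 35852)
G = 4 (G = (0 - 1*2)**2 = (0 - 2)**2 = (-2)**2 = 4)
R = -440 (R = 4*(-11*10) = 4*(-110) = -440)
1/(C/R) = 1/(35852/(-440)) = 1/(35852*(-1/440)) = 1/(-8963/110) = -110/8963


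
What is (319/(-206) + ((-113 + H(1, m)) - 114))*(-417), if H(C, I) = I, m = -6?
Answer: 20148189/206 ≈ 97807.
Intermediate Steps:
(319/(-206) + ((-113 + H(1, m)) - 114))*(-417) = (319/(-206) + ((-113 - 6) - 114))*(-417) = (319*(-1/206) + (-119 - 114))*(-417) = (-319/206 - 233)*(-417) = -48317/206*(-417) = 20148189/206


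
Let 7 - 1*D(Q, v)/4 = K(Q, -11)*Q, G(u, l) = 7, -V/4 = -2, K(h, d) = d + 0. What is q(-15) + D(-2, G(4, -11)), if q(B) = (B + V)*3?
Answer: -81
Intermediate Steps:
K(h, d) = d
V = 8 (V = -4*(-2) = 8)
D(Q, v) = 28 + 44*Q (D(Q, v) = 28 - (-44)*Q = 28 + 44*Q)
q(B) = 24 + 3*B (q(B) = (B + 8)*3 = (8 + B)*3 = 24 + 3*B)
q(-15) + D(-2, G(4, -11)) = (24 + 3*(-15)) + (28 + 44*(-2)) = (24 - 45) + (28 - 88) = -21 - 60 = -81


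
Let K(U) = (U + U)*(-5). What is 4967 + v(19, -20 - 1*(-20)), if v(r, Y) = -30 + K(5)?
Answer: 4887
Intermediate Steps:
K(U) = -10*U (K(U) = (2*U)*(-5) = -10*U)
v(r, Y) = -80 (v(r, Y) = -30 - 10*5 = -30 - 50 = -80)
4967 + v(19, -20 - 1*(-20)) = 4967 - 80 = 4887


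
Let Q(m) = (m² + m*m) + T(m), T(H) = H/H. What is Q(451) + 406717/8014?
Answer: 3260525959/8014 ≈ 4.0685e+5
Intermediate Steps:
T(H) = 1
Q(m) = 1 + 2*m² (Q(m) = (m² + m*m) + 1 = (m² + m²) + 1 = 2*m² + 1 = 1 + 2*m²)
Q(451) + 406717/8014 = (1 + 2*451²) + 406717/8014 = (1 + 2*203401) + 406717*(1/8014) = (1 + 406802) + 406717/8014 = 406803 + 406717/8014 = 3260525959/8014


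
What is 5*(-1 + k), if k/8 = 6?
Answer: 235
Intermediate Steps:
k = 48 (k = 8*6 = 48)
5*(-1 + k) = 5*(-1 + 48) = 5*47 = 235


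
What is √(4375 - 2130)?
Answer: √2245 ≈ 47.381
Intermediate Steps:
√(4375 - 2130) = √2245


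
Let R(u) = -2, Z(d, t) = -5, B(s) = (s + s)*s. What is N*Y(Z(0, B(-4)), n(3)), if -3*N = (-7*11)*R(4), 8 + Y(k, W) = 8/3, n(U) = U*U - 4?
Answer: 2464/9 ≈ 273.78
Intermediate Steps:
B(s) = 2*s² (B(s) = (2*s)*s = 2*s²)
n(U) = -4 + U² (n(U) = U² - 4 = -4 + U²)
Y(k, W) = -16/3 (Y(k, W) = -8 + 8/3 = -16/3)
N = -154/3 (N = -(-7*11)*(-2)/3 = -(-77)*(-2)/3 = -⅓*154 = -154/3 ≈ -51.333)
N*Y(Z(0, B(-4)), n(3)) = -154/3*(-16/3) = 2464/9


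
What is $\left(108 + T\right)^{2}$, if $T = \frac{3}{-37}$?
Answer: $\frac{15944049}{1369} \approx 11647.0$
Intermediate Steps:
$T = - \frac{3}{37}$ ($T = 3 \left(- \frac{1}{37}\right) = - \frac{3}{37} \approx -0.081081$)
$\left(108 + T\right)^{2} = \left(108 - \frac{3}{37}\right)^{2} = \left(\frac{3993}{37}\right)^{2} = \frac{15944049}{1369}$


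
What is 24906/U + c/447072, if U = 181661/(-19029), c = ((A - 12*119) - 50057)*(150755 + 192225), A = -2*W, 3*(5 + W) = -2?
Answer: -2564254900896641/60911659944 ≈ -42098.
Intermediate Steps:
W = -17/3 (W = -5 + (⅓)*(-2) = -5 - ⅔ = -17/3 ≈ -5.6667)
A = 34/3 (A = -2*(-17/3) = 34/3 ≈ 11.333)
c = -52963314580/3 (c = ((34/3 - 12*119) - 50057)*(150755 + 192225) = ((34/3 - 1428) - 50057)*342980 = (-4250/3 - 50057)*342980 = -154421/3*342980 = -52963314580/3 ≈ -1.7654e+10)
U = -181661/19029 (U = 181661*(-1/19029) = -181661/19029 ≈ -9.5465)
24906/U + c/447072 = 24906/(-181661/19029) - 52963314580/3/447072 = 24906*(-19029/181661) - 52963314580/3*1/447072 = -473936274/181661 - 13240828645/335304 = -2564254900896641/60911659944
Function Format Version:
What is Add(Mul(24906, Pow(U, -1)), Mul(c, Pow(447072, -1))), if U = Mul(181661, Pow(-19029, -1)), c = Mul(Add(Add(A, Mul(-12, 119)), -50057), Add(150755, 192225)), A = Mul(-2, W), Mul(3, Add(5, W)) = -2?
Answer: Rational(-2564254900896641, 60911659944) ≈ -42098.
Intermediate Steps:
W = Rational(-17, 3) (W = Add(-5, Mul(Rational(1, 3), -2)) = Add(-5, Rational(-2, 3)) = Rational(-17, 3) ≈ -5.6667)
A = Rational(34, 3) (A = Mul(-2, Rational(-17, 3)) = Rational(34, 3) ≈ 11.333)
c = Rational(-52963314580, 3) (c = Mul(Add(Add(Rational(34, 3), Mul(-12, 119)), -50057), Add(150755, 192225)) = Mul(Add(Add(Rational(34, 3), -1428), -50057), 342980) = Mul(Add(Rational(-4250, 3), -50057), 342980) = Mul(Rational(-154421, 3), 342980) = Rational(-52963314580, 3) ≈ -1.7654e+10)
U = Rational(-181661, 19029) (U = Mul(181661, Rational(-1, 19029)) = Rational(-181661, 19029) ≈ -9.5465)
Add(Mul(24906, Pow(U, -1)), Mul(c, Pow(447072, -1))) = Add(Mul(24906, Pow(Rational(-181661, 19029), -1)), Mul(Rational(-52963314580, 3), Pow(447072, -1))) = Add(Mul(24906, Rational(-19029, 181661)), Mul(Rational(-52963314580, 3), Rational(1, 447072))) = Add(Rational(-473936274, 181661), Rational(-13240828645, 335304)) = Rational(-2564254900896641, 60911659944)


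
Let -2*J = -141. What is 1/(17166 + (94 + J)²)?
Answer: 4/176905 ≈ 2.2611e-5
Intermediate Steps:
J = 141/2 (J = -½*(-141) = 141/2 ≈ 70.500)
1/(17166 + (94 + J)²) = 1/(17166 + (94 + 141/2)²) = 1/(17166 + (329/2)²) = 1/(17166 + 108241/4) = 1/(176905/4) = 4/176905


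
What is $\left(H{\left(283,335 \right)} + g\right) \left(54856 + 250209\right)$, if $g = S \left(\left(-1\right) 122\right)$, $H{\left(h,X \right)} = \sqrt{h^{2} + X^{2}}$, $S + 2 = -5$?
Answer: $260525510 + 305065 \sqrt{192314} \approx 3.9431 \cdot 10^{8}$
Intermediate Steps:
$S = -7$ ($S = -2 - 5 = -7$)
$H{\left(h,X \right)} = \sqrt{X^{2} + h^{2}}$
$g = 854$ ($g = - 7 \left(\left(-1\right) 122\right) = \left(-7\right) \left(-122\right) = 854$)
$\left(H{\left(283,335 \right)} + g\right) \left(54856 + 250209\right) = \left(\sqrt{335^{2} + 283^{2}} + 854\right) \left(54856 + 250209\right) = \left(\sqrt{112225 + 80089} + 854\right) 305065 = \left(\sqrt{192314} + 854\right) 305065 = \left(854 + \sqrt{192314}\right) 305065 = 260525510 + 305065 \sqrt{192314}$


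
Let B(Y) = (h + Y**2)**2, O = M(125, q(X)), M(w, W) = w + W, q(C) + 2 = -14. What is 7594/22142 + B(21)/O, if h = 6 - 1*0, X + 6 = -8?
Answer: 2212499312/1206739 ≈ 1833.5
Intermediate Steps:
X = -14 (X = -6 - 8 = -14)
q(C) = -16 (q(C) = -2 - 14 = -16)
M(w, W) = W + w
O = 109 (O = -16 + 125 = 109)
h = 6 (h = 6 + 0 = 6)
B(Y) = (6 + Y**2)**2
7594/22142 + B(21)/O = 7594/22142 + (6 + 21**2)**2/109 = 7594*(1/22142) + (6 + 441)**2*(1/109) = 3797/11071 + 447**2*(1/109) = 3797/11071 + 199809*(1/109) = 3797/11071 + 199809/109 = 2212499312/1206739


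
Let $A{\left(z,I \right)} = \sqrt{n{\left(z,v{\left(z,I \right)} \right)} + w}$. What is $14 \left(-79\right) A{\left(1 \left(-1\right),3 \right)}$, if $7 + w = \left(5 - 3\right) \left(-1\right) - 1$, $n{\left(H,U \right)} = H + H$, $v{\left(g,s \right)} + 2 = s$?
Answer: $- 2212 i \sqrt{3} \approx - 3831.3 i$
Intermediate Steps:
$v{\left(g,s \right)} = -2 + s$
$n{\left(H,U \right)} = 2 H$
$w = -10$ ($w = -7 + \left(\left(5 - 3\right) \left(-1\right) - 1\right) = -7 + \left(2 \left(-1\right) - 1\right) = -7 - 3 = -10$)
$A{\left(z,I \right)} = \sqrt{-10 + 2 z}$ ($A{\left(z,I \right)} = \sqrt{2 z - 10} = \sqrt{-10 + 2 z}$)
$14 \left(-79\right) A{\left(1 \left(-1\right),3 \right)} = 14 \left(-79\right) \sqrt{-10 + 2 \cdot 1 \left(-1\right)} = - 1106 \sqrt{-10 + 2 \left(-1\right)} = - 1106 \sqrt{-10 - 2} = - 1106 \sqrt{-12} = - 1106 \cdot 2 i \sqrt{3} = - 2212 i \sqrt{3}$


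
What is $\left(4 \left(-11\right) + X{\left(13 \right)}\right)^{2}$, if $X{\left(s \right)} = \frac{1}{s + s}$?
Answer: $\frac{1306449}{676} \approx 1932.6$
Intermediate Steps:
$X{\left(s \right)} = \frac{1}{2 s}$
$\left(4 \left(-11\right) + X{\left(13 \right)}\right)^{2} = \left(4 \left(-11\right) + \frac{1}{2 \cdot 13}\right)^{2} = \left(-44 + \frac{1}{2} \cdot \frac{1}{13}\right)^{2} = \left(-44 + \frac{1}{26}\right)^{2} = \left(- \frac{1143}{26}\right)^{2} = \frac{1306449}{676}$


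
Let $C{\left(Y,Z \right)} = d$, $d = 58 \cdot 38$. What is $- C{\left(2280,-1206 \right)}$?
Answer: $-2204$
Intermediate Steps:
$d = 2204$
$C{\left(Y,Z \right)} = 2204$
$- C{\left(2280,-1206 \right)} = \left(-1\right) 2204 = -2204$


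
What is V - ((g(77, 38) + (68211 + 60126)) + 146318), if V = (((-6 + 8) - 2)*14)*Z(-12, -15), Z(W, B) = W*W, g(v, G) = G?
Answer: -274693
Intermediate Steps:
Z(W, B) = W²
V = 0 (V = (((-6 + 8) - 2)*14)*(-12)² = ((2 - 2)*14)*144 = (0*14)*144 = 0*144 = 0)
V - ((g(77, 38) + (68211 + 60126)) + 146318) = 0 - ((38 + (68211 + 60126)) + 146318) = 0 - ((38 + 128337) + 146318) = 0 - (128375 + 146318) = 0 - 1*274693 = 0 - 274693 = -274693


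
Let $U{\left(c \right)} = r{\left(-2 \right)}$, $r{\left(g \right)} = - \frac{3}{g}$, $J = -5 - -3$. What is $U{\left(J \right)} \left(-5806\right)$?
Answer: $-8709$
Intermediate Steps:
$J = -2$ ($J = -5 + 3 = -2$)
$U{\left(c \right)} = \frac{3}{2}$ ($U{\left(c \right)} = - \frac{3}{-2} = \left(-3\right) \left(- \frac{1}{2}\right) = \frac{3}{2}$)
$U{\left(J \right)} \left(-5806\right) = \frac{3}{2} \left(-5806\right) = -8709$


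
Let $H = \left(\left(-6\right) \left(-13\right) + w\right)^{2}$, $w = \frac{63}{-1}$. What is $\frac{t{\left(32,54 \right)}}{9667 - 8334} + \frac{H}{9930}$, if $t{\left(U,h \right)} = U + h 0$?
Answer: $\frac{41179}{882446} \approx 0.046665$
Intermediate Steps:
$t{\left(U,h \right)} = U$ ($t{\left(U,h \right)} = U + 0 = U$)
$w = -63$ ($w = 63 \left(-1\right) = -63$)
$H = 225$ ($H = \left(\left(-6\right) \left(-13\right) - 63\right)^{2} = \left(78 - 63\right)^{2} = 15^{2} = 225$)
$\frac{t{\left(32,54 \right)}}{9667 - 8334} + \frac{H}{9930} = \frac{32}{9667 - 8334} + \frac{225}{9930} = \frac{32}{9667 - 8334} + 225 \cdot \frac{1}{9930} = \frac{32}{1333} + \frac{15}{662} = \frac{41179}{882446}$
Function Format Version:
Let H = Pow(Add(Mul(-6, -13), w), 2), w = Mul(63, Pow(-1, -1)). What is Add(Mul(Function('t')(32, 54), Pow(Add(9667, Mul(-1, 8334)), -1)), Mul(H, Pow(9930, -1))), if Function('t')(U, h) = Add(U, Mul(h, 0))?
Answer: Rational(41179, 882446) ≈ 0.046665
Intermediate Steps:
Function('t')(U, h) = U (Function('t')(U, h) = Add(U, 0) = U)
w = -63 (w = Mul(63, -1) = -63)
H = 225 (H = Pow(Add(Mul(-6, -13), -63), 2) = Pow(Add(78, -63), 2) = Pow(15, 2) = 225)
Add(Mul(Function('t')(32, 54), Pow(Add(9667, Mul(-1, 8334)), -1)), Mul(H, Pow(9930, -1))) = Add(Mul(32, Pow(Add(9667, Mul(-1, 8334)), -1)), Mul(225, Pow(9930, -1))) = Add(Mul(32, Pow(Add(9667, -8334), -1)), Mul(225, Rational(1, 9930))) = Add(Mul(32, Pow(1333, -1)), Rational(15, 662)) = Add(Mul(32, Rational(1, 1333)), Rational(15, 662)) = Add(Rational(32, 1333), Rational(15, 662)) = Rational(41179, 882446)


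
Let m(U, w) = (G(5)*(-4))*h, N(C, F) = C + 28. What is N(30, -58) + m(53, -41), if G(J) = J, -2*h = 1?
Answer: 68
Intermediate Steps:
h = -½ (h = -½*1 = -½ ≈ -0.50000)
N(C, F) = 28 + C
m(U, w) = 10 (m(U, w) = (5*(-4))*(-½) = -20*(-½) = 10)
N(30, -58) + m(53, -41) = (28 + 30) + 10 = 58 + 10 = 68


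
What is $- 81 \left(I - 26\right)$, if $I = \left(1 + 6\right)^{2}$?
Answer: $-1863$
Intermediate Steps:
$I = 49$ ($I = 7^{2} = 49$)
$- 81 \left(I - 26\right) = - 81 \left(49 - 26\right) = \left(-81\right) 23 = -1863$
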